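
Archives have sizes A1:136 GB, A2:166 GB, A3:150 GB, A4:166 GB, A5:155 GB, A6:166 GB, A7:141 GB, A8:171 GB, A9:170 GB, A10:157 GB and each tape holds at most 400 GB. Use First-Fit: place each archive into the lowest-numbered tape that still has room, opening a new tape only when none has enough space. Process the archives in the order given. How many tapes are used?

5

Put A1 (136 GB) in tape 1; 264 GB remain.
Put A2 (166 GB) in tape 1; 98 GB remain.
Put A3 (150 GB) in tape 2; 250 GB remain.
Put A4 (166 GB) in tape 2; 84 GB remain.
Put A5 (155 GB) in tape 3; 245 GB remain.
Put A6 (166 GB) in tape 3; 79 GB remain.
Put A7 (141 GB) in tape 4; 259 GB remain.
Put A8 (171 GB) in tape 4; 88 GB remain.
Put A9 (170 GB) in tape 5; 230 GB remain.
Put A10 (157 GB) in tape 5; 73 GB remain.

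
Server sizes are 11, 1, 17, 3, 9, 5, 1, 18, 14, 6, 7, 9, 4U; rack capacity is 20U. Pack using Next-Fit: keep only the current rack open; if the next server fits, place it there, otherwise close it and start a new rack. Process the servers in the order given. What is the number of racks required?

6

Put 11U in rack 1; 9U remain.
Put 1U in rack 1; 8U remain.
Put 17U in rack 2; 3U remain.
Put 3U in rack 2; 0U remain.
Put 9U in rack 3; 11U remain.
Put 5U in rack 3; 6U remain.
Put 1U in rack 3; 5U remain.
Put 18U in rack 4; 2U remain.
Put 14U in rack 5; 6U remain.
Put 6U in rack 5; 0U remain.
Put 7U in rack 6; 13U remain.
Put 9U in rack 6; 4U remain.
Put 4U in rack 6; 0U remain.
Final racks: [11,1] [17,3] [9,5,1] [18] [14,6] [7,9,4].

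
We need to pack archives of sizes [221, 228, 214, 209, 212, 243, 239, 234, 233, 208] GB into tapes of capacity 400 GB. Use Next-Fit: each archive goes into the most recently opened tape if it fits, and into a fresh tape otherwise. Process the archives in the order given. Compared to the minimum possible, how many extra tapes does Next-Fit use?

Next-Fit: [221] [228] [214] [209] [212] [243] [239] [234] [233] [208] → 10 tapes.
10 archives exceed 200 GB (half the capacity), and no two of those can share a tape, so at least 10 tapes are needed.
So 10 is already optimal.

0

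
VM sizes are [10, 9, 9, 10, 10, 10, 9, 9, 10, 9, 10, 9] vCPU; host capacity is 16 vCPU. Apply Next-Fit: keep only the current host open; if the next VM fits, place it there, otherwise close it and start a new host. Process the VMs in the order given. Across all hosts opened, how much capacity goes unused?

78

Put 10 vCPU in host 1; 6 vCPU remain.
Put 9 vCPU in host 2; 7 vCPU remain.
Put 9 vCPU in host 3; 7 vCPU remain.
Put 10 vCPU in host 4; 6 vCPU remain.
Put 10 vCPU in host 5; 6 vCPU remain.
Put 10 vCPU in host 6; 6 vCPU remain.
Put 9 vCPU in host 7; 7 vCPU remain.
Put 9 vCPU in host 8; 7 vCPU remain.
Put 10 vCPU in host 9; 6 vCPU remain.
Put 9 vCPU in host 10; 7 vCPU remain.
Put 10 vCPU in host 11; 6 vCPU remain.
Put 9 vCPU in host 12; 7 vCPU remain.
12 hosts × 16 vCPU = 192 vCPU; used 114 vCPU; unused 78 vCPU.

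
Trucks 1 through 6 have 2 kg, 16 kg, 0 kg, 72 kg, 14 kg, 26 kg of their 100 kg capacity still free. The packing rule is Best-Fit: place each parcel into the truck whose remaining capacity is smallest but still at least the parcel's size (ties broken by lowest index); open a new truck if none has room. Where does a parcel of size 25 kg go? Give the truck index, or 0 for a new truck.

6

Trucks with room: truck 4 (72 kg), truck 6 (26 kg).
Tightest fit is truck 6 with 26 kg free.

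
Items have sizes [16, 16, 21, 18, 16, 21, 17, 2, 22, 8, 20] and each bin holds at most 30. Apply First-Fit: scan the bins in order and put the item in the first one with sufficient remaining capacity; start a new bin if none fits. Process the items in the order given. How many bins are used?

bin 1: place 16, 14 left
bin 2: place 16, 14 left
bin 3: place 21, 9 left
bin 4: place 18, 12 left
bin 5: place 16, 14 left
bin 6: place 21, 9 left
bin 7: place 17, 13 left
bin 1: place 2, 12 left
bin 8: place 22, 8 left
bin 1: place 8, 4 left
bin 9: place 20, 10 left

9 bins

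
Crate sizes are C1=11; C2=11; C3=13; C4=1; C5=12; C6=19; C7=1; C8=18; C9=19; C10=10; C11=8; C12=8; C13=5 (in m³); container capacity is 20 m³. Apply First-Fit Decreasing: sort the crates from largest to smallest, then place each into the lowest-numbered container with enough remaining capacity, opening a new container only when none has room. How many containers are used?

8 containers

Sorted descending: 19, 19, 18, 13, 12, 11, 11, 10, 8, 8, 5, 1, 1.
Put 19 m³ in container 1; 1 m³ remain.
Put 19 m³ in container 2; 1 m³ remain.
Put 18 m³ in container 3; 2 m³ remain.
Put 13 m³ in container 4; 7 m³ remain.
Put 12 m³ in container 5; 8 m³ remain.
Put 11 m³ in container 6; 9 m³ remain.
Put 11 m³ in container 7; 9 m³ remain.
Put 10 m³ in container 8; 10 m³ remain.
Put 8 m³ in container 5; 0 m³ remain.
Put 8 m³ in container 6; 1 m³ remain.
Put 5 m³ in container 4; 2 m³ remain.
Put 1 m³ in container 1; 0 m³ remain.
Put 1 m³ in container 2; 0 m³ remain.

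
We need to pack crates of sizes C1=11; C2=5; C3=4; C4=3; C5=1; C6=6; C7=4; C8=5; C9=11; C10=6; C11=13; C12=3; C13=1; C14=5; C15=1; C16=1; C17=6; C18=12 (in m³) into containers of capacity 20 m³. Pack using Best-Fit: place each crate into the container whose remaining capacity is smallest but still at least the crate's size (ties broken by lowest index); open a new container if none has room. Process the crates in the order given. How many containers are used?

C1 (11 m³) → container 1 (remaining 9 m³)
C2 (5 m³) → container 1 (remaining 4 m³)
C3 (4 m³) → container 1 (remaining 0 m³)
C4 (3 m³) → container 2 (remaining 17 m³)
C5 (1 m³) → container 2 (remaining 16 m³)
C6 (6 m³) → container 2 (remaining 10 m³)
C7 (4 m³) → container 2 (remaining 6 m³)
C8 (5 m³) → container 2 (remaining 1 m³)
C9 (11 m³) → container 3 (remaining 9 m³)
C10 (6 m³) → container 3 (remaining 3 m³)
C11 (13 m³) → container 4 (remaining 7 m³)
C12 (3 m³) → container 3 (remaining 0 m³)
C13 (1 m³) → container 2 (remaining 0 m³)
C14 (5 m³) → container 4 (remaining 2 m³)
C15 (1 m³) → container 4 (remaining 1 m³)
C16 (1 m³) → container 4 (remaining 0 m³)
C17 (6 m³) → container 5 (remaining 14 m³)
C18 (12 m³) → container 5 (remaining 2 m³)
Final containers: [11,5,4] [3,1,6,4,5,1] [11,6,3] [13,5,1,1] [6,12].

5 containers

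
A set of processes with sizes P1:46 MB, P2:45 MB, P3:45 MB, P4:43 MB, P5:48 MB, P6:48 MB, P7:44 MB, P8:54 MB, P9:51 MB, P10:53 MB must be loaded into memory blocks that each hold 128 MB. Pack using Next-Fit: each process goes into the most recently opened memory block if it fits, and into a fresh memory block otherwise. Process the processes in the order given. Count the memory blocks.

memory block 1: place P1 (46 MB), 82 MB left
memory block 1: place P2 (45 MB), 37 MB left
memory block 2: place P3 (45 MB), 83 MB left
memory block 2: place P4 (43 MB), 40 MB left
memory block 3: place P5 (48 MB), 80 MB left
memory block 3: place P6 (48 MB), 32 MB left
memory block 4: place P7 (44 MB), 84 MB left
memory block 4: place P8 (54 MB), 30 MB left
memory block 5: place P9 (51 MB), 77 MB left
memory block 5: place P10 (53 MB), 24 MB left
Final memory blocks: [46,45] [45,43] [48,48] [44,54] [51,53].

5 memory blocks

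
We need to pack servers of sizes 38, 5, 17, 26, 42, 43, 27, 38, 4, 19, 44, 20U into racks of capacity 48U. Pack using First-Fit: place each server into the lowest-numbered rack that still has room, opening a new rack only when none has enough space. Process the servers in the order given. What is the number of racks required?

38U → rack 1 (remaining 10U)
5U → rack 1 (remaining 5U)
17U → rack 2 (remaining 31U)
26U → rack 2 (remaining 5U)
42U → rack 3 (remaining 6U)
43U → rack 4 (remaining 5U)
27U → rack 5 (remaining 21U)
38U → rack 6 (remaining 10U)
4U → rack 1 (remaining 1U)
19U → rack 5 (remaining 2U)
44U → rack 7 (remaining 4U)
20U → rack 8 (remaining 28U)

8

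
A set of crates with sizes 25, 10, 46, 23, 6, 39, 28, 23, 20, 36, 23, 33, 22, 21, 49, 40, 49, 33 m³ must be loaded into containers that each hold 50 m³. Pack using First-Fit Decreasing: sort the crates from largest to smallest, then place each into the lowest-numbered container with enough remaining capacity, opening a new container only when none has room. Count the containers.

12

Sorted descending: 49, 49, 46, 40, 39, 36, 33, 33, 28, 25, 23, 23, 23, 22, 21, 20, 10, 6.
49 m³ → container 1 (remaining 1 m³)
49 m³ → container 2 (remaining 1 m³)
46 m³ → container 3 (remaining 4 m³)
40 m³ → container 4 (remaining 10 m³)
39 m³ → container 5 (remaining 11 m³)
36 m³ → container 6 (remaining 14 m³)
33 m³ → container 7 (remaining 17 m³)
33 m³ → container 8 (remaining 17 m³)
28 m³ → container 9 (remaining 22 m³)
25 m³ → container 10 (remaining 25 m³)
23 m³ → container 10 (remaining 2 m³)
23 m³ → container 11 (remaining 27 m³)
23 m³ → container 11 (remaining 4 m³)
22 m³ → container 9 (remaining 0 m³)
21 m³ → container 12 (remaining 29 m³)
20 m³ → container 12 (remaining 9 m³)
10 m³ → container 4 (remaining 0 m³)
6 m³ → container 5 (remaining 5 m³)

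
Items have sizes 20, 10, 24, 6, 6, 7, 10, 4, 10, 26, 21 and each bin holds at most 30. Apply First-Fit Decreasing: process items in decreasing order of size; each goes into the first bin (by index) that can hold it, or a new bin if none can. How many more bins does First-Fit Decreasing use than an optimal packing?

0

First-Fit Decreasing: [26,4] [24,6] [21,7] [20,10] [10,10,6] → 5 bins.
Total size 144; any packing needs at least ⌈144/30⌉ = 5 bins.
So 5 is already optimal.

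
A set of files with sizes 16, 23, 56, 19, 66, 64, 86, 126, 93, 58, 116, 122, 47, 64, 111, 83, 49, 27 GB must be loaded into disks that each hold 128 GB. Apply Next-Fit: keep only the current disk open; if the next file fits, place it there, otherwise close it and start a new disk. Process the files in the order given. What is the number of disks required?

13

Put 16 GB in disk 1; 112 GB remain.
Put 23 GB in disk 1; 89 GB remain.
Put 56 GB in disk 1; 33 GB remain.
Put 19 GB in disk 1; 14 GB remain.
Put 66 GB in disk 2; 62 GB remain.
Put 64 GB in disk 3; 64 GB remain.
Put 86 GB in disk 4; 42 GB remain.
Put 126 GB in disk 5; 2 GB remain.
Put 93 GB in disk 6; 35 GB remain.
Put 58 GB in disk 7; 70 GB remain.
Put 116 GB in disk 8; 12 GB remain.
Put 122 GB in disk 9; 6 GB remain.
Put 47 GB in disk 10; 81 GB remain.
Put 64 GB in disk 10; 17 GB remain.
Put 111 GB in disk 11; 17 GB remain.
Put 83 GB in disk 12; 45 GB remain.
Put 49 GB in disk 13; 79 GB remain.
Put 27 GB in disk 13; 52 GB remain.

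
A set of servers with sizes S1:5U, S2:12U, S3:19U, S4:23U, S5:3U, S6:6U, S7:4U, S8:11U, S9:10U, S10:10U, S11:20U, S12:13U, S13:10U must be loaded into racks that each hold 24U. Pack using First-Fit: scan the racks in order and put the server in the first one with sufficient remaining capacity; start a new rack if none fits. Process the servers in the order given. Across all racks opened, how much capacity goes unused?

22

rack 1: place S1 (5U), 19U left
rack 1: place S2 (12U), 7U left
rack 2: place S3 (19U), 5U left
rack 3: place S4 (23U), 1U left
rack 1: place S5 (3U), 4U left
rack 4: place S6 (6U), 18U left
rack 1: place S7 (4U), 0U left
rack 4: place S8 (11U), 7U left
rack 5: place S9 (10U), 14U left
rack 5: place S10 (10U), 4U left
rack 6: place S11 (20U), 4U left
rack 7: place S12 (13U), 11U left
rack 7: place S13 (10U), 1U left
7 racks × 24U = 168U; used 146U; unused 22U.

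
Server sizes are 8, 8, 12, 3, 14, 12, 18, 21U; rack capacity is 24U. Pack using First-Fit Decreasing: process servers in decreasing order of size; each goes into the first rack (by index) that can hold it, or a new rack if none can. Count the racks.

5

Sorted descending: 21, 18, 14, 12, 12, 8, 8, 3.
21U → rack 1 (remaining 3U)
18U → rack 2 (remaining 6U)
14U → rack 3 (remaining 10U)
12U → rack 4 (remaining 12U)
12U → rack 4 (remaining 0U)
8U → rack 3 (remaining 2U)
8U → rack 5 (remaining 16U)
3U → rack 1 (remaining 0U)
Final racks: [21,3] [18] [14,8] [12,12] [8].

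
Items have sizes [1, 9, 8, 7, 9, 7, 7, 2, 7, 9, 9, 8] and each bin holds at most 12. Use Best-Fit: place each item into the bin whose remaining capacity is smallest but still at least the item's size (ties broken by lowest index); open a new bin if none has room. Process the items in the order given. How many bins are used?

10

1 → bin 1 (remaining 11)
9 → bin 1 (remaining 2)
8 → bin 2 (remaining 4)
7 → bin 3 (remaining 5)
9 → bin 4 (remaining 3)
7 → bin 5 (remaining 5)
7 → bin 6 (remaining 5)
2 → bin 1 (remaining 0)
7 → bin 7 (remaining 5)
9 → bin 8 (remaining 3)
9 → bin 9 (remaining 3)
8 → bin 10 (remaining 4)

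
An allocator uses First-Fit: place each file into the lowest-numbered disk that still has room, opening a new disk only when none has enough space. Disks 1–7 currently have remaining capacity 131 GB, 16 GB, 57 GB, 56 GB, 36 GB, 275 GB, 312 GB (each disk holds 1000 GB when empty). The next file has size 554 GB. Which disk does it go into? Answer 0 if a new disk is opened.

No disk has ≥ 554 GB free, so a new disk is opened.

0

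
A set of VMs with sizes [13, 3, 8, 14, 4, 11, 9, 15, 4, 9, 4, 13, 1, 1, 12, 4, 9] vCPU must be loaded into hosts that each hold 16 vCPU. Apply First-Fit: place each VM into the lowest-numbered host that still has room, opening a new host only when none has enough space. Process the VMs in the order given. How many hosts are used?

Put 13 vCPU in host 1; 3 vCPU remain.
Put 3 vCPU in host 1; 0 vCPU remain.
Put 8 vCPU in host 2; 8 vCPU remain.
Put 14 vCPU in host 3; 2 vCPU remain.
Put 4 vCPU in host 2; 4 vCPU remain.
Put 11 vCPU in host 4; 5 vCPU remain.
Put 9 vCPU in host 5; 7 vCPU remain.
Put 15 vCPU in host 6; 1 vCPU remain.
Put 4 vCPU in host 2; 0 vCPU remain.
Put 9 vCPU in host 7; 7 vCPU remain.
Put 4 vCPU in host 4; 1 vCPU remain.
Put 13 vCPU in host 8; 3 vCPU remain.
Put 1 vCPU in host 3; 1 vCPU remain.
Put 1 vCPU in host 3; 0 vCPU remain.
Put 12 vCPU in host 9; 4 vCPU remain.
Put 4 vCPU in host 5; 3 vCPU remain.
Put 9 vCPU in host 10; 7 vCPU remain.

10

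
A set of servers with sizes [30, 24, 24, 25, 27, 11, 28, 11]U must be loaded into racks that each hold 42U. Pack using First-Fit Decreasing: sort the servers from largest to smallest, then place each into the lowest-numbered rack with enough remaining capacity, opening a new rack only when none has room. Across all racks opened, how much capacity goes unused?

Sorted descending: 30, 28, 27, 25, 24, 24, 11, 11.
30U → rack 1 (remaining 12U)
28U → rack 2 (remaining 14U)
27U → rack 3 (remaining 15U)
25U → rack 4 (remaining 17U)
24U → rack 5 (remaining 18U)
24U → rack 6 (remaining 18U)
11U → rack 1 (remaining 1U)
11U → rack 2 (remaining 3U)
6 racks × 42U = 252U; used 180U; unused 72U.

72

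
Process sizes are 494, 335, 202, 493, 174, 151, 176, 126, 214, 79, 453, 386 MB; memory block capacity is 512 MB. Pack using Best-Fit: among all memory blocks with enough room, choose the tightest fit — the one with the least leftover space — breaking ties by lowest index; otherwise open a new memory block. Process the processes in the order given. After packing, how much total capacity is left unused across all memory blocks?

494 MB → memory block 1 (remaining 18 MB)
335 MB → memory block 2 (remaining 177 MB)
202 MB → memory block 3 (remaining 310 MB)
493 MB → memory block 4 (remaining 19 MB)
174 MB → memory block 2 (remaining 3 MB)
151 MB → memory block 3 (remaining 159 MB)
176 MB → memory block 5 (remaining 336 MB)
126 MB → memory block 3 (remaining 33 MB)
214 MB → memory block 5 (remaining 122 MB)
79 MB → memory block 5 (remaining 43 MB)
453 MB → memory block 6 (remaining 59 MB)
386 MB → memory block 7 (remaining 126 MB)
7 memory blocks × 512 MB = 3584 MB; used 3283 MB; unused 301 MB.

301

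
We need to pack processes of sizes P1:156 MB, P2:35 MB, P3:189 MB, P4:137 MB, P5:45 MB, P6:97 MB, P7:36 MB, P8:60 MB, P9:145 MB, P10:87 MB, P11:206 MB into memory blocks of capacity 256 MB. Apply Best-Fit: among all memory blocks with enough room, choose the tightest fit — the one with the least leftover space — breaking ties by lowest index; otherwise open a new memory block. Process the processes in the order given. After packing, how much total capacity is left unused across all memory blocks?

memory block 1: place P1 (156 MB), 100 MB left
memory block 1: place P2 (35 MB), 65 MB left
memory block 2: place P3 (189 MB), 67 MB left
memory block 3: place P4 (137 MB), 119 MB left
memory block 1: place P5 (45 MB), 20 MB left
memory block 3: place P6 (97 MB), 22 MB left
memory block 2: place P7 (36 MB), 31 MB left
memory block 4: place P8 (60 MB), 196 MB left
memory block 4: place P9 (145 MB), 51 MB left
memory block 5: place P10 (87 MB), 169 MB left
memory block 6: place P11 (206 MB), 50 MB left
6 memory blocks × 256 MB = 1536 MB; used 1193 MB; unused 343 MB.

343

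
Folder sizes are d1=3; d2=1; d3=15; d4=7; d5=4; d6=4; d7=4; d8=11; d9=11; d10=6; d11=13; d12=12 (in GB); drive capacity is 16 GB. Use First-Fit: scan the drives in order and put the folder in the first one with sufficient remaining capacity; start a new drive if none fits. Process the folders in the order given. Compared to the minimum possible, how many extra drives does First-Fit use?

First-Fit: [3,1,7,4] [15] [4,4,6] [11] [11] [13] [12] → 7 drives.
Total size 91 GB; any packing needs at least ⌈91/16⌉ = 6 drives.
An optimal packing achieves that bound: [15,1] [13,3] [12,4] [11,4] [11,4] [7,6] → 6 drives.
Excess: 7 − 6 = 1.

1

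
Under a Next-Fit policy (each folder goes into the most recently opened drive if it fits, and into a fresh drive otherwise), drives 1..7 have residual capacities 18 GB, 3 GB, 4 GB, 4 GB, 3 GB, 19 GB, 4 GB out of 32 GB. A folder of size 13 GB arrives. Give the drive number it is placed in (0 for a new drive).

0

Next-Fit only looks at drive 7, which has 4 GB free.
13 GB does not fit, so a new drive is opened.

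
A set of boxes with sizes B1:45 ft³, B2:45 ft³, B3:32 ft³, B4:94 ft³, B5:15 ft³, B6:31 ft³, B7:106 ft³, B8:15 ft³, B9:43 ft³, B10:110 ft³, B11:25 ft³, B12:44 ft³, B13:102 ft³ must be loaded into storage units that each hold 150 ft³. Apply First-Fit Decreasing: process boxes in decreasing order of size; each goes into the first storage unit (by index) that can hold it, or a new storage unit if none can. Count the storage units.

Sorted descending: 110, 106, 102, 94, 45, 45, 44, 43, 32, 31, 25, 15, 15.
110 ft³ → storage unit 1 (remaining 40 ft³)
106 ft³ → storage unit 2 (remaining 44 ft³)
102 ft³ → storage unit 3 (remaining 48 ft³)
94 ft³ → storage unit 4 (remaining 56 ft³)
45 ft³ → storage unit 3 (remaining 3 ft³)
45 ft³ → storage unit 4 (remaining 11 ft³)
44 ft³ → storage unit 2 (remaining 0 ft³)
43 ft³ → storage unit 5 (remaining 107 ft³)
32 ft³ → storage unit 1 (remaining 8 ft³)
31 ft³ → storage unit 5 (remaining 76 ft³)
25 ft³ → storage unit 5 (remaining 51 ft³)
15 ft³ → storage unit 5 (remaining 36 ft³)
15 ft³ → storage unit 5 (remaining 21 ft³)

5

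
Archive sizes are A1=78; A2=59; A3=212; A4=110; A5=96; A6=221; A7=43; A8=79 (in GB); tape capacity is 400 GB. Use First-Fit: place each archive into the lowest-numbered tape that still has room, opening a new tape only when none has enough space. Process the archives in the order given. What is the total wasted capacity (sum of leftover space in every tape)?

A1 (78 GB) → tape 1 (remaining 322 GB)
A2 (59 GB) → tape 1 (remaining 263 GB)
A3 (212 GB) → tape 1 (remaining 51 GB)
A4 (110 GB) → tape 2 (remaining 290 GB)
A5 (96 GB) → tape 2 (remaining 194 GB)
A6 (221 GB) → tape 3 (remaining 179 GB)
A7 (43 GB) → tape 1 (remaining 8 GB)
A8 (79 GB) → tape 2 (remaining 115 GB)
3 tapes × 400 GB = 1200 GB; used 898 GB; unused 302 GB.

302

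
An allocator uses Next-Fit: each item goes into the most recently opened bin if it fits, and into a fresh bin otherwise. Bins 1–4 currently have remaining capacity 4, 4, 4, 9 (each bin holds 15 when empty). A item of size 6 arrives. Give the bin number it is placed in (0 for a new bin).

Next-Fit only looks at bin 4, which has 9 free.
6 fits there.

4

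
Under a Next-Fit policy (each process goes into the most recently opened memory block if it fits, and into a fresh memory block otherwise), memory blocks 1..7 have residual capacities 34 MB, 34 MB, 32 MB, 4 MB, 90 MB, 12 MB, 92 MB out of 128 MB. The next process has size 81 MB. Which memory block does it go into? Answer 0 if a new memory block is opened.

Next-Fit only looks at memory block 7, which has 92 MB free.
81 MB fits there.

7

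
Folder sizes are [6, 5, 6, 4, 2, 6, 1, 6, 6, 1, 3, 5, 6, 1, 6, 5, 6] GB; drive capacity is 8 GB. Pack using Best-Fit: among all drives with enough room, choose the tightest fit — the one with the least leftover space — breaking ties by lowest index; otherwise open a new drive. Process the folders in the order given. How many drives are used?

Put 6 GB in drive 1; 2 GB remain.
Put 5 GB in drive 2; 3 GB remain.
Put 6 GB in drive 3; 2 GB remain.
Put 4 GB in drive 4; 4 GB remain.
Put 2 GB in drive 1; 0 GB remain.
Put 6 GB in drive 5; 2 GB remain.
Put 1 GB in drive 3; 1 GB remain.
Put 6 GB in drive 6; 2 GB remain.
Put 6 GB in drive 7; 2 GB remain.
Put 1 GB in drive 3; 0 GB remain.
Put 3 GB in drive 2; 0 GB remain.
Put 5 GB in drive 8; 3 GB remain.
Put 6 GB in drive 9; 2 GB remain.
Put 1 GB in drive 5; 1 GB remain.
Put 6 GB in drive 10; 2 GB remain.
Put 5 GB in drive 11; 3 GB remain.
Put 6 GB in drive 12; 2 GB remain.
Final drives: [6,2] [5,3] [6,1,1] [4] [6,1] [6] [6] [5] [6] [6] [5] [6].

12 drives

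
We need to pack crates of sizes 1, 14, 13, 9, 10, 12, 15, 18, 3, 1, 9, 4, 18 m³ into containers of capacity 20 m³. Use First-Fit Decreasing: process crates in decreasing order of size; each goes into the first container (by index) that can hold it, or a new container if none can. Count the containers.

Sorted descending: 18, 18, 15, 14, 13, 12, 10, 9, 9, 4, 3, 1, 1.
18 m³ → container 1 (remaining 2 m³)
18 m³ → container 2 (remaining 2 m³)
15 m³ → container 3 (remaining 5 m³)
14 m³ → container 4 (remaining 6 m³)
13 m³ → container 5 (remaining 7 m³)
12 m³ → container 6 (remaining 8 m³)
10 m³ → container 7 (remaining 10 m³)
9 m³ → container 7 (remaining 1 m³)
9 m³ → container 8 (remaining 11 m³)
4 m³ → container 3 (remaining 1 m³)
3 m³ → container 4 (remaining 3 m³)
1 m³ → container 1 (remaining 1 m³)
1 m³ → container 1 (remaining 0 m³)
Final containers: [18,1,1] [18] [15,4] [14,3] [13] [12] [10,9] [9].

8 containers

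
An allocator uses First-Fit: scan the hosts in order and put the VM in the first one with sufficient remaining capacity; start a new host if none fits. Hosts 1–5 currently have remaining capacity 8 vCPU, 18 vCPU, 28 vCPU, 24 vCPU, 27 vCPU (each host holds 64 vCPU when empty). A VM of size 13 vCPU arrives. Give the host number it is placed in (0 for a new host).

Hosts with room: host 2 (18 vCPU), host 3 (28 vCPU), host 4 (24 vCPU), host 5 (27 vCPU).
The first with room is host 2.

2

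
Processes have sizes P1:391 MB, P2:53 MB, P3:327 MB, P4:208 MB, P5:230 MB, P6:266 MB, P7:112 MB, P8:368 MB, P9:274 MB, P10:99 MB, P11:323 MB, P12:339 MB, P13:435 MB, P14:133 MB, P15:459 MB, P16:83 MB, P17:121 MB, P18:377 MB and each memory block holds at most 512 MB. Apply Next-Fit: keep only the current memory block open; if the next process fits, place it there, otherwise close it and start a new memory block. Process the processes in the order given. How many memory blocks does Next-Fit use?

P1 (391 MB) → memory block 1 (remaining 121 MB)
P2 (53 MB) → memory block 1 (remaining 68 MB)
P3 (327 MB) → memory block 2 (remaining 185 MB)
P4 (208 MB) → memory block 3 (remaining 304 MB)
P5 (230 MB) → memory block 3 (remaining 74 MB)
P6 (266 MB) → memory block 4 (remaining 246 MB)
P7 (112 MB) → memory block 4 (remaining 134 MB)
P8 (368 MB) → memory block 5 (remaining 144 MB)
P9 (274 MB) → memory block 6 (remaining 238 MB)
P10 (99 MB) → memory block 6 (remaining 139 MB)
P11 (323 MB) → memory block 7 (remaining 189 MB)
P12 (339 MB) → memory block 8 (remaining 173 MB)
P13 (435 MB) → memory block 9 (remaining 77 MB)
P14 (133 MB) → memory block 10 (remaining 379 MB)
P15 (459 MB) → memory block 11 (remaining 53 MB)
P16 (83 MB) → memory block 12 (remaining 429 MB)
P17 (121 MB) → memory block 12 (remaining 308 MB)
P18 (377 MB) → memory block 13 (remaining 135 MB)
Final memory blocks: [391,53] [327] [208,230] [266,112] [368] [274,99] [323] [339] [435] [133] [459] [83,121] [377].

13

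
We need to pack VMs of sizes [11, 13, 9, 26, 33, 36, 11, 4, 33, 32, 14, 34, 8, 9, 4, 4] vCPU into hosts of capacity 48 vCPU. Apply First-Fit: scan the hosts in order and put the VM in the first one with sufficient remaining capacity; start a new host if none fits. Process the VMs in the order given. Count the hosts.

host 1: place 11 vCPU, 37 vCPU left
host 1: place 13 vCPU, 24 vCPU left
host 1: place 9 vCPU, 15 vCPU left
host 2: place 26 vCPU, 22 vCPU left
host 3: place 33 vCPU, 15 vCPU left
host 4: place 36 vCPU, 12 vCPU left
host 1: place 11 vCPU, 4 vCPU left
host 1: place 4 vCPU, 0 vCPU left
host 5: place 33 vCPU, 15 vCPU left
host 6: place 32 vCPU, 16 vCPU left
host 2: place 14 vCPU, 8 vCPU left
host 7: place 34 vCPU, 14 vCPU left
host 2: place 8 vCPU, 0 vCPU left
host 3: place 9 vCPU, 6 vCPU left
host 3: place 4 vCPU, 2 vCPU left
host 4: place 4 vCPU, 8 vCPU left
Final hosts: [11,13,9,11,4] [26,14,8] [33,9,4] [36,4] [33] [32] [34].

7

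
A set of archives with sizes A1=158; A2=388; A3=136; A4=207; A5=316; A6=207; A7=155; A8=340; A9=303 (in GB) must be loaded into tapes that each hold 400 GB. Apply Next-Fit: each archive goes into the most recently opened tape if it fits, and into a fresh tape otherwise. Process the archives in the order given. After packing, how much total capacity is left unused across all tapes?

tape 1: place A1 (158 GB), 242 GB left
tape 2: place A2 (388 GB), 12 GB left
tape 3: place A3 (136 GB), 264 GB left
tape 3: place A4 (207 GB), 57 GB left
tape 4: place A5 (316 GB), 84 GB left
tape 5: place A6 (207 GB), 193 GB left
tape 5: place A7 (155 GB), 38 GB left
tape 6: place A8 (340 GB), 60 GB left
tape 7: place A9 (303 GB), 97 GB left
7 tapes × 400 GB = 2800 GB; used 2210 GB; unused 590 GB.

590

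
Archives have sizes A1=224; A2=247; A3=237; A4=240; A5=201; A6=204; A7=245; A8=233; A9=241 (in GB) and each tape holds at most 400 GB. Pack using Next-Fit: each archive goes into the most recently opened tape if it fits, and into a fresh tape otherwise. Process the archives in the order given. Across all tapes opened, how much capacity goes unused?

tape 1: place A1 (224 GB), 176 GB left
tape 2: place A2 (247 GB), 153 GB left
tape 3: place A3 (237 GB), 163 GB left
tape 4: place A4 (240 GB), 160 GB left
tape 5: place A5 (201 GB), 199 GB left
tape 6: place A6 (204 GB), 196 GB left
tape 7: place A7 (245 GB), 155 GB left
tape 8: place A8 (233 GB), 167 GB left
tape 9: place A9 (241 GB), 159 GB left
9 tapes × 400 GB = 3600 GB; used 2072 GB; unused 1528 GB.

1528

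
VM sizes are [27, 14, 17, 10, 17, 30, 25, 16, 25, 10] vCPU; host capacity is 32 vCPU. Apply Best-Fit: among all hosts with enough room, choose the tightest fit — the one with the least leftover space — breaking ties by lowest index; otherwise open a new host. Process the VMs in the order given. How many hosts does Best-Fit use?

7 hosts

27 vCPU → host 1 (remaining 5 vCPU)
14 vCPU → host 2 (remaining 18 vCPU)
17 vCPU → host 2 (remaining 1 vCPU)
10 vCPU → host 3 (remaining 22 vCPU)
17 vCPU → host 3 (remaining 5 vCPU)
30 vCPU → host 4 (remaining 2 vCPU)
25 vCPU → host 5 (remaining 7 vCPU)
16 vCPU → host 6 (remaining 16 vCPU)
25 vCPU → host 7 (remaining 7 vCPU)
10 vCPU → host 6 (remaining 6 vCPU)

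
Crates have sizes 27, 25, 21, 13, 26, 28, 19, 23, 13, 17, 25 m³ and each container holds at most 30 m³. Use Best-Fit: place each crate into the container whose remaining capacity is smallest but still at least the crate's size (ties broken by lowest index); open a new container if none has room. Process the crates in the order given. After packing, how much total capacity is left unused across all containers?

27 m³ → container 1 (remaining 3 m³)
25 m³ → container 2 (remaining 5 m³)
21 m³ → container 3 (remaining 9 m³)
13 m³ → container 4 (remaining 17 m³)
26 m³ → container 5 (remaining 4 m³)
28 m³ → container 6 (remaining 2 m³)
19 m³ → container 7 (remaining 11 m³)
23 m³ → container 8 (remaining 7 m³)
13 m³ → container 4 (remaining 4 m³)
17 m³ → container 9 (remaining 13 m³)
25 m³ → container 10 (remaining 5 m³)
10 containers × 30 m³ = 300 m³; used 237 m³; unused 63 m³.

63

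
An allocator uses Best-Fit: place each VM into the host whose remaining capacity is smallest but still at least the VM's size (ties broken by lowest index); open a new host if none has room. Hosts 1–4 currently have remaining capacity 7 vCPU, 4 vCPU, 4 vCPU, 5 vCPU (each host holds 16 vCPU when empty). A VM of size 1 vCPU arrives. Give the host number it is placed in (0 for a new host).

2

Hosts with room: host 1 (7 vCPU), host 2 (4 vCPU), host 3 (4 vCPU), host 4 (5 vCPU).
Tightest fit is host 2 with 4 vCPU free.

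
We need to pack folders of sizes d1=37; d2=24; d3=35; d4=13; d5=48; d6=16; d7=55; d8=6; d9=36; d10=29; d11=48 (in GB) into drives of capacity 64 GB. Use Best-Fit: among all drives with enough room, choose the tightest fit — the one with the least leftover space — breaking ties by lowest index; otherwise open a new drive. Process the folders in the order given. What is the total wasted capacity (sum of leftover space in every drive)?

drive 1: place d1 (37 GB), 27 GB left
drive 1: place d2 (24 GB), 3 GB left
drive 2: place d3 (35 GB), 29 GB left
drive 2: place d4 (13 GB), 16 GB left
drive 3: place d5 (48 GB), 16 GB left
drive 2: place d6 (16 GB), 0 GB left
drive 4: place d7 (55 GB), 9 GB left
drive 4: place d8 (6 GB), 3 GB left
drive 5: place d9 (36 GB), 28 GB left
drive 6: place d10 (29 GB), 35 GB left
drive 7: place d11 (48 GB), 16 GB left
7 drives × 64 GB = 448 GB; used 347 GB; unused 101 GB.

101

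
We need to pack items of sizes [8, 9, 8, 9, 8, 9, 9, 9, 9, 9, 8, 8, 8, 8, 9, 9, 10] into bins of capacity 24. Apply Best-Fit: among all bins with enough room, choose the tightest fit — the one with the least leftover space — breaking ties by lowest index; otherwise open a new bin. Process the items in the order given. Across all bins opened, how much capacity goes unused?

8 → bin 1 (remaining 16)
9 → bin 1 (remaining 7)
8 → bin 2 (remaining 16)
9 → bin 2 (remaining 7)
8 → bin 3 (remaining 16)
9 → bin 3 (remaining 7)
9 → bin 4 (remaining 15)
9 → bin 4 (remaining 6)
9 → bin 5 (remaining 15)
9 → bin 5 (remaining 6)
8 → bin 6 (remaining 16)
8 → bin 6 (remaining 8)
8 → bin 6 (remaining 0)
8 → bin 7 (remaining 16)
9 → bin 7 (remaining 7)
9 → bin 8 (remaining 15)
10 → bin 8 (remaining 5)
8 bins × 24 = 192; used 147; unused 45.

45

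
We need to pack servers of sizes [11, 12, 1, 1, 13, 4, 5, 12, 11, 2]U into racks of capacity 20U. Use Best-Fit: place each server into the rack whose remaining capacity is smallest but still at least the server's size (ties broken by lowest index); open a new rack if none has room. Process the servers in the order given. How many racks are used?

5

rack 1: place 11U, 9U left
rack 2: place 12U, 8U left
rack 2: place 1U, 7U left
rack 2: place 1U, 6U left
rack 3: place 13U, 7U left
rack 2: place 4U, 2U left
rack 3: place 5U, 2U left
rack 4: place 12U, 8U left
rack 5: place 11U, 9U left
rack 2: place 2U, 0U left
Final racks: [11] [12,1,1,4,2] [13,5] [12] [11].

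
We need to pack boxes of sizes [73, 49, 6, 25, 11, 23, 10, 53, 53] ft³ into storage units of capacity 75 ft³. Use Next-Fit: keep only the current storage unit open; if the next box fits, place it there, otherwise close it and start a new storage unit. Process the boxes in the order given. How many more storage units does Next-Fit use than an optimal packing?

0

Next-Fit: [73] [49,6] [25,11,23,10] [53] [53] → 5 storage units.
Total size 303 ft³; any packing needs at least ⌈303/75⌉ = 5 storage units.
So 5 is already optimal.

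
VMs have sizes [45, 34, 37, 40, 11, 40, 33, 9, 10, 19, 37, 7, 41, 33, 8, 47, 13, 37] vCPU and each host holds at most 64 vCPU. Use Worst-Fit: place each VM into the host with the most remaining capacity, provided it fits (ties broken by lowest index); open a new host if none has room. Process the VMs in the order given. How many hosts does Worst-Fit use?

11

host 1: place 45 vCPU, 19 vCPU left
host 2: place 34 vCPU, 30 vCPU left
host 3: place 37 vCPU, 27 vCPU left
host 4: place 40 vCPU, 24 vCPU left
host 2: place 11 vCPU, 19 vCPU left
host 5: place 40 vCPU, 24 vCPU left
host 6: place 33 vCPU, 31 vCPU left
host 6: place 9 vCPU, 22 vCPU left
host 3: place 10 vCPU, 17 vCPU left
host 4: place 19 vCPU, 5 vCPU left
host 7: place 37 vCPU, 27 vCPU left
host 7: place 7 vCPU, 20 vCPU left
host 8: place 41 vCPU, 23 vCPU left
host 9: place 33 vCPU, 31 vCPU left
host 9: place 8 vCPU, 23 vCPU left
host 10: place 47 vCPU, 17 vCPU left
host 5: place 13 vCPU, 11 vCPU left
host 11: place 37 vCPU, 27 vCPU left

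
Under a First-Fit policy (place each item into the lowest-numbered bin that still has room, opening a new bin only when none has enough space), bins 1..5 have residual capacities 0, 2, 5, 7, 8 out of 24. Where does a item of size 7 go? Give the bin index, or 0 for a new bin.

Bins with room: bin 4 (7), bin 5 (8).
The first with room is bin 4.

4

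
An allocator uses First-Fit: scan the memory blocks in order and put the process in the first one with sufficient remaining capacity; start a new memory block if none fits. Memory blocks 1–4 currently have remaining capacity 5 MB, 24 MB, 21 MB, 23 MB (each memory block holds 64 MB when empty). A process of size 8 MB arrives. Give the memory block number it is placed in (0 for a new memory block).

Memory blocks with room: memory block 2 (24 MB), memory block 3 (21 MB), memory block 4 (23 MB).
The first with room is memory block 2.

2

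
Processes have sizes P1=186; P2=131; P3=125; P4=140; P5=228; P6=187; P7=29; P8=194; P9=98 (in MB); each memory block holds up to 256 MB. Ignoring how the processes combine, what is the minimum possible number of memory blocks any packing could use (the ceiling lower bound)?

6

Total size = 186 + 131 + 125 + 140 + 228 + 187 + 29 + 194 + 98 = 1318 MB.
⌈1318 / 256⌉ = 6.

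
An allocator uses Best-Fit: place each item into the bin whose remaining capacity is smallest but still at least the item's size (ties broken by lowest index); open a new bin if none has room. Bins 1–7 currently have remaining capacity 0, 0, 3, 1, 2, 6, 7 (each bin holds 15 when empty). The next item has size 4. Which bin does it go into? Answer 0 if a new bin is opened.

Bins with room: bin 6 (6), bin 7 (7).
Tightest fit is bin 6 with 6 free.

6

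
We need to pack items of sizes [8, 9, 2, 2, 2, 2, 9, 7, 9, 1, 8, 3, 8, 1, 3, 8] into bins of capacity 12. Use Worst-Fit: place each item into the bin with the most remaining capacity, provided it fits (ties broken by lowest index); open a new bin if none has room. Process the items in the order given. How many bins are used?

8

8 → bin 1 (remaining 4)
9 → bin 2 (remaining 3)
2 → bin 1 (remaining 2)
2 → bin 2 (remaining 1)
2 → bin 1 (remaining 0)
2 → bin 3 (remaining 10)
9 → bin 3 (remaining 1)
7 → bin 4 (remaining 5)
9 → bin 5 (remaining 3)
1 → bin 4 (remaining 4)
8 → bin 6 (remaining 4)
3 → bin 4 (remaining 1)
8 → bin 7 (remaining 4)
1 → bin 6 (remaining 3)
3 → bin 7 (remaining 1)
8 → bin 8 (remaining 4)
Final bins: [8,2,2] [9,2] [2,9] [7,1,3] [9] [8,1] [8,3] [8].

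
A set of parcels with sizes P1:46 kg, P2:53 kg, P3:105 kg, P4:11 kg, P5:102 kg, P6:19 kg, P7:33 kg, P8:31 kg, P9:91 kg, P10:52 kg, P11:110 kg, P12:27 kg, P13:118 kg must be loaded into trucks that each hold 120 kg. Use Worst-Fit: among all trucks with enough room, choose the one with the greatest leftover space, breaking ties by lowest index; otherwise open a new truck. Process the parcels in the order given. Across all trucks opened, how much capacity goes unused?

162

P1 (46 kg) → truck 1 (remaining 74 kg)
P2 (53 kg) → truck 1 (remaining 21 kg)
P3 (105 kg) → truck 2 (remaining 15 kg)
P4 (11 kg) → truck 1 (remaining 10 kg)
P5 (102 kg) → truck 3 (remaining 18 kg)
P6 (19 kg) → truck 4 (remaining 101 kg)
P7 (33 kg) → truck 4 (remaining 68 kg)
P8 (31 kg) → truck 4 (remaining 37 kg)
P9 (91 kg) → truck 5 (remaining 29 kg)
P10 (52 kg) → truck 6 (remaining 68 kg)
P11 (110 kg) → truck 7 (remaining 10 kg)
P12 (27 kg) → truck 6 (remaining 41 kg)
P13 (118 kg) → truck 8 (remaining 2 kg)
8 trucks × 120 kg = 960 kg; used 798 kg; unused 162 kg.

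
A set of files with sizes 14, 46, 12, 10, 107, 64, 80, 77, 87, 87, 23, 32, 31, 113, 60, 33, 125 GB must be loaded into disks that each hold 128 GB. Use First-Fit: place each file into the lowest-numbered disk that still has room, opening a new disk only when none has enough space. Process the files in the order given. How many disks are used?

Put 14 GB in disk 1; 114 GB remain.
Put 46 GB in disk 1; 68 GB remain.
Put 12 GB in disk 1; 56 GB remain.
Put 10 GB in disk 1; 46 GB remain.
Put 107 GB in disk 2; 21 GB remain.
Put 64 GB in disk 3; 64 GB remain.
Put 80 GB in disk 4; 48 GB remain.
Put 77 GB in disk 5; 51 GB remain.
Put 87 GB in disk 6; 41 GB remain.
Put 87 GB in disk 7; 41 GB remain.
Put 23 GB in disk 1; 23 GB remain.
Put 32 GB in disk 3; 32 GB remain.
Put 31 GB in disk 3; 1 GB remain.
Put 113 GB in disk 8; 15 GB remain.
Put 60 GB in disk 9; 68 GB remain.
Put 33 GB in disk 4; 15 GB remain.
Put 125 GB in disk 10; 3 GB remain.

10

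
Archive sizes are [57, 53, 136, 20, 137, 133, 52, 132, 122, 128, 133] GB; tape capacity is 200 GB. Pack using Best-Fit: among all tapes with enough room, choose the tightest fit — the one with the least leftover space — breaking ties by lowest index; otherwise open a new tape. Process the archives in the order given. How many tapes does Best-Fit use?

tape 1: place 57 GB, 143 GB left
tape 1: place 53 GB, 90 GB left
tape 2: place 136 GB, 64 GB left
tape 2: place 20 GB, 44 GB left
tape 3: place 137 GB, 63 GB left
tape 4: place 133 GB, 67 GB left
tape 3: place 52 GB, 11 GB left
tape 5: place 132 GB, 68 GB left
tape 6: place 122 GB, 78 GB left
tape 7: place 128 GB, 72 GB left
tape 8: place 133 GB, 67 GB left

8 tapes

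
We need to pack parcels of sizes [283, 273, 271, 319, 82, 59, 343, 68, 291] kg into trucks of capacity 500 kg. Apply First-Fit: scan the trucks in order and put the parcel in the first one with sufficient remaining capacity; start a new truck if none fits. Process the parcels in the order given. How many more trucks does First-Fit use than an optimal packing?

First-Fit: [283,82,59,68] [273] [271] [319] [343] [291] → 6 trucks.
6 parcels exceed 250 kg (half the capacity), and no two of those can share a truck, so at least 6 trucks are needed.
So 6 is already optimal.

0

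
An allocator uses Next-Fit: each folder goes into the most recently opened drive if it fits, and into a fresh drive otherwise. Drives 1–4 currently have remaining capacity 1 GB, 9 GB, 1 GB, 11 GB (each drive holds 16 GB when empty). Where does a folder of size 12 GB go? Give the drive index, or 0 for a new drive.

Next-Fit only looks at drive 4, which has 11 GB free.
12 GB does not fit, so a new drive is opened.

0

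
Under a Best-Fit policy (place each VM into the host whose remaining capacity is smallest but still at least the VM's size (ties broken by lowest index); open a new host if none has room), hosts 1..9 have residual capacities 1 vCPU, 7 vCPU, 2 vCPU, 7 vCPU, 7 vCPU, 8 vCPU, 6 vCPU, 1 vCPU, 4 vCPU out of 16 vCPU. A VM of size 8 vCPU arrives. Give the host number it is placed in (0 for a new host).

6

Hosts with room: host 6 (8 vCPU).
Tightest fit is host 6 with 8 vCPU free.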